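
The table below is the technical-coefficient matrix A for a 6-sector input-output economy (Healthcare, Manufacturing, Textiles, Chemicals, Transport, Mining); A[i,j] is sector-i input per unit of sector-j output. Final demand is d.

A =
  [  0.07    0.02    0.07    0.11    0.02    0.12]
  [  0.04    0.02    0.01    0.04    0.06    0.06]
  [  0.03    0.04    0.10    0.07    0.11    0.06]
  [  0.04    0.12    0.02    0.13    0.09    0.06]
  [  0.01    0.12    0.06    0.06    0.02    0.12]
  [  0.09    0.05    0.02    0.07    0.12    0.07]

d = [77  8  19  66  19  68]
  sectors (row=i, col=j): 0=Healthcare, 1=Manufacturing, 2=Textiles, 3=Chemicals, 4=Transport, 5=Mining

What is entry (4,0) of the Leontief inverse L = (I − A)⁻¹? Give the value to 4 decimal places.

L[4,0] = 0.0415

Form M = I − A:
  [  0.93   -0.02   -0.07   -0.11   -0.02   -0.12]
  [ -0.04    0.98   -0.01   -0.04   -0.06   -0.06]
  [ -0.03   -0.04    0.90   -0.07   -0.11   -0.06]
  [ -0.04   -0.12   -0.02    0.87   -0.09   -0.06]
  [ -0.01   -0.12   -0.06   -0.06    0.98   -0.12]
  [ -0.09   -0.05   -0.02   -0.07   -0.12    0.93]
Leontief inverse L = M⁻¹:
  [  1.1062    0.0655    0.0994    0.1700    0.0747    0.1740]
  [  0.0588    1.0466    0.0256    0.0710    0.0860    0.0924]
  [  0.0584    0.0878    1.1325    0.1227    0.1590    0.1147]
  [  0.0730    0.1723    0.0461    1.1895    0.1410    0.1184]
  [  0.0415    0.1567    0.0824    0.1062    1.0701    0.1657]
  [  0.1223    0.0977    0.0494    0.1261    0.1640    1.1298]
Total output x = L · d:
  x_0 = 1.1062·77 + 0.0655·8 + 0.0994·19 + 0.1700·66 + 0.0747·19 + 0.1740·68 = 112.0637
  x_1 = 0.0588·77 + 1.0466·8 + 0.0256·19 + 0.0710·66 + 0.0860·19 + 0.0924·68 = 25.9856
  x_2 = 0.0584·77 + 0.0878·8 + 1.1325·19 + 0.1227·66 + 0.1590·19 + 0.1147·68 = 45.6369
  x_3 = 0.0730·77 + 0.1723·8 + 0.0461·19 + 1.1895·66 + 0.1410·19 + 0.1184·68 = 97.1201
  x_4 = 0.0415·77 + 0.1567·8 + 0.0824·19 + 0.1062·66 + 1.0701·19 + 0.1657·68 = 44.6260
  x_5 = 0.1223·77 + 0.0977·8 + 0.0494·19 + 0.1261·66 + 0.1640·19 + 1.1298·68 = 99.4100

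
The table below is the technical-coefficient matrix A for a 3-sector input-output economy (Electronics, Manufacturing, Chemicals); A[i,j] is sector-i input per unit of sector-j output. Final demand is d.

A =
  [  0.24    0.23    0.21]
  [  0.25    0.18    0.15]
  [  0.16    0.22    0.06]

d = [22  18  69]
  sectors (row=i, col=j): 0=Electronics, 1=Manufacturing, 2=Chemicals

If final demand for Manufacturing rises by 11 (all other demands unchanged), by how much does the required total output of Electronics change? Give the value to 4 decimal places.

Form M = I − A:
  [  0.76   -0.23   -0.21]
  [ -0.25    0.82   -0.15]
  [ -0.16   -0.22    0.94]
Leontief inverse L = M⁻¹:
  [  1.5968    0.5679    0.4473]
  [  0.5605    1.4734    0.3603]
  [  0.4030    0.4415    1.2243]
Total output x = L · d:
  x_0 = 1.5968·22 + 0.5679·18 + 0.4473·69 = 76.2183
  x_1 = 0.5605·22 + 1.4734·18 + 0.3603·69 = 63.7172
  x_2 = 0.4030·22 + 0.4415·18 + 1.2243·69 = 101.2901
Δx_0 = L[0,1] · Δd_1 = 0.5679 · 11 = 6.2469

6.2469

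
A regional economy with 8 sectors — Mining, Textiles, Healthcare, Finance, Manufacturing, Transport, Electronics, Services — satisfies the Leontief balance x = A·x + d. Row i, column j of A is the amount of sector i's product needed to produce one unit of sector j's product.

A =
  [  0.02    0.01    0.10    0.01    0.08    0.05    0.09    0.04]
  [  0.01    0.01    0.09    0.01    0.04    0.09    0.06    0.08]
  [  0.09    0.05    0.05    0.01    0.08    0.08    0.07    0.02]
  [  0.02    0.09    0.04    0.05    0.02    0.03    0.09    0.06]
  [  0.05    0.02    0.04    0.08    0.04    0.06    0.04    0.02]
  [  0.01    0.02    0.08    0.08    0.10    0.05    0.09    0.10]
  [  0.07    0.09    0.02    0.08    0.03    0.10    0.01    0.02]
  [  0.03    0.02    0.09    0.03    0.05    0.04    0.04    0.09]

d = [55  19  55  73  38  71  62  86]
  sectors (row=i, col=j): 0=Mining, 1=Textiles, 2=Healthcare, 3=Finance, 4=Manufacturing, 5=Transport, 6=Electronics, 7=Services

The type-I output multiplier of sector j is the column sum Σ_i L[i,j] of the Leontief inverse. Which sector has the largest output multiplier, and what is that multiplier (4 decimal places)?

Form M = I − A:
  [  0.98   -0.01   -0.10   -0.01   -0.08   -0.05   -0.09   -0.04]
  [ -0.01    0.99   -0.09   -0.01   -0.04   -0.09   -0.06   -0.08]
  [ -0.09   -0.05    0.95   -0.01   -0.08   -0.08   -0.07   -0.02]
  [ -0.02   -0.09   -0.04    0.95   -0.02   -0.03   -0.09   -0.06]
  [ -0.05   -0.02   -0.04   -0.08    0.96   -0.06   -0.04   -0.02]
  [ -0.01   -0.02   -0.08   -0.08   -0.10    0.95   -0.09   -0.10]
  [ -0.07   -0.09   -0.02   -0.08   -0.03   -0.10    0.99   -0.02]
  [ -0.03   -0.02   -0.09   -0.03   -0.05   -0.04   -0.04    0.91]
Leontief inverse L = M⁻¹:
  [  1.0529    0.0392    0.1391    0.0442    0.1197    0.0963    0.1284    0.0717]
  [  0.0398    1.0369    0.1321    0.0429    0.0816    0.1334    0.0999    0.1173]
  [  0.1206    0.0780    1.0991    0.0470    0.1262    0.1306    0.1170    0.0591]
  [  0.0466    0.1192    0.0824    1.0802    0.0552    0.0759    0.1286    0.0979]
  [  0.0727    0.0464    0.0765    0.1089    1.0735    0.0964    0.0790    0.0521]
  [  0.0487    0.0596    0.1322    0.1246    0.1474    1.1062    0.1412    0.1464]
  [  0.0926    0.1166    0.0690    0.1124    0.0721    0.1440    1.0593    0.0639]
  [  0.0593    0.0460    0.1320    0.0591    0.0887    0.0818    0.0793    1.1250]
Total output x = L · d:
  x_0 = 1.0529·55 + 0.0392·19 + 0.1391·55 + 0.0442·73 + 0.1197·38 + 0.0963·71 + 0.1284·62 + 0.0717·86 = 95.0533
  x_1 = 0.0398·55 + 1.0369·19 + 0.1321·55 + 0.0429·73 + 0.0816·38 + 0.1334·71 + 0.0999·62 + 0.1173·86 = 61.1420
  x_2 = 0.1206·55 + 0.0780·19 + 1.0991·55 + 0.0470·73 + 0.1262·38 + 0.1306·71 + 0.1170·62 + 0.0591·86 = 98.4027
  x_3 = 0.0466·55 + 0.1192·19 + 0.0824·55 + 1.0802·73 + 0.0552·38 + 0.0759·71 + 0.1286·62 + 0.0979·86 = 112.0991
  x_4 = 0.0727·55 + 0.0464·19 + 0.0765·55 + 0.1089·73 + 1.0735·38 + 0.0964·71 + 0.0790·62 + 0.0521·86 = 74.0504
  x_5 = 0.0487·55 + 0.0596·19 + 0.1322·55 + 0.1246·73 + 0.1474·38 + 1.1062·71 + 0.1412·62 + 0.1464·86 = 125.6671
  x_6 = 0.0926·55 + 0.1166·19 + 0.0690·55 + 0.1124·73 + 0.0721·38 + 0.1440·71 + 1.0593·62 + 0.0639·86 = 103.4462
  x_7 = 0.0593·55 + 0.0460·19 + 0.1320·55 + 0.0591·73 + 0.0887·38 + 0.0818·71 + 0.0793·62 + 1.1250·86 = 126.5502
Output multipliers (column sums of L):
  Mining: 1.5332
  Textiles: 1.5418
  Healthcare: 1.8624
  Finance: 1.6193
  Manufacturing: 1.7644
  Transport: 1.8647
  Electronics: 1.8327
  Services: 1.7335

Transport (1.8647)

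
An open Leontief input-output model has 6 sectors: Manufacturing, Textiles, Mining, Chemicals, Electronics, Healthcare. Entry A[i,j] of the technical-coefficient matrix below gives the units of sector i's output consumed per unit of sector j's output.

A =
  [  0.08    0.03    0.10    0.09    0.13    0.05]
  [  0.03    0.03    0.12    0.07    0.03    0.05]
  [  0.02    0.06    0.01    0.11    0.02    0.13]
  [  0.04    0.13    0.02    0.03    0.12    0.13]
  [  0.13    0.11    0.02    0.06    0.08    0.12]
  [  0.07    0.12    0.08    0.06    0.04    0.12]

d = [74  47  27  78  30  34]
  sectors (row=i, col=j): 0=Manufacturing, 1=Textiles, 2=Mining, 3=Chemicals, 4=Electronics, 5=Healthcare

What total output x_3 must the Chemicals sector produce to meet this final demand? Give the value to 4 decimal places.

Form M = I − A:
  [  0.92   -0.03   -0.10   -0.09   -0.13   -0.05]
  [ -0.03    0.97   -0.12   -0.07   -0.03   -0.05]
  [ -0.02   -0.06    0.99   -0.11   -0.02   -0.13]
  [ -0.04   -0.13   -0.02    0.97   -0.12   -0.13]
  [ -0.13   -0.11   -0.02   -0.06    0.92   -0.12]
  [ -0.07   -0.12   -0.08   -0.06   -0.04    0.88]
Leontief inverse L = M⁻¹:
  [  1.1380    0.1036    0.1458    0.1502    0.1931    0.1406]
  [  0.0612    1.0785    0.1496    0.1115    0.0665    0.1124]
  [  0.0569    0.1180    1.0502    0.1489    0.0626    0.1956]
  [  0.0959    0.1992    0.0764    1.0867    0.1727    0.2121]
  [  0.1912    0.1837    0.0841    0.1244    1.1471    0.2085]
  [  0.1193    0.1880    0.1365    0.1204    0.0940    1.2046]
Total output x = L · d:
  x_0 = 1.1380·74 + 0.1036·47 + 0.1458·27 + 0.1502·78 + 0.1931·30 + 0.1406·34 = 115.3132
  x_1 = 0.0612·74 + 1.0785·47 + 0.1496·27 + 0.1115·78 + 0.0665·30 + 0.1124·34 = 73.7737
  x_2 = 0.0569·74 + 0.1180·47 + 1.0502·27 + 0.1489·78 + 0.0626·30 + 0.1956·34 = 58.2520
  x_3 = 0.0959·74 + 0.1992·47 + 0.0764·27 + 1.0867·78 + 0.1727·30 + 0.2121·34 = 115.6762
  x_4 = 0.1912·74 + 0.1837·47 + 0.0841·27 + 0.1244·78 + 1.1471·30 + 0.2085·34 = 76.2539
  x_5 = 0.1193·74 + 0.1880·47 + 0.1365·27 + 0.1204·78 + 0.0940·30 + 1.2046·34 = 74.5178

115.6762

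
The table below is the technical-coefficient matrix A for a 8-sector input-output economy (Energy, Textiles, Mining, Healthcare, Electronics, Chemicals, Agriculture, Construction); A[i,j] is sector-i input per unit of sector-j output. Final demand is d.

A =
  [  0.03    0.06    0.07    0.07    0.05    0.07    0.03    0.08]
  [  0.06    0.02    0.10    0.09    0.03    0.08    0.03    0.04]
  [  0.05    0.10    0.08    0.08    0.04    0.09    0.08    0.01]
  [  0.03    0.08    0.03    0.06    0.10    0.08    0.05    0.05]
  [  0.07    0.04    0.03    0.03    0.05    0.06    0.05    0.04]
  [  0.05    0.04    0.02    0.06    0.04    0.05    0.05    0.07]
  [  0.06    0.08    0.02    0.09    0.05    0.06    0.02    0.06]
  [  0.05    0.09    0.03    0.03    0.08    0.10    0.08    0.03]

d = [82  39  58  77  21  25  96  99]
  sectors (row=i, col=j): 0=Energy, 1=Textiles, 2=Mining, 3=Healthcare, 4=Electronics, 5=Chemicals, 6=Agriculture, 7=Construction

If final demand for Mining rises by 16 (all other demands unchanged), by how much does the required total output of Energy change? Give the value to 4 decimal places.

Form M = I − A:
  [  0.97   -0.06   -0.07   -0.07   -0.05   -0.07   -0.03   -0.08]
  [ -0.06    0.98   -0.10   -0.09   -0.03   -0.08   -0.03   -0.04]
  [ -0.05   -0.10    0.92   -0.08   -0.04   -0.09   -0.08   -0.01]
  [ -0.03   -0.08   -0.03    0.94   -0.10   -0.08   -0.05   -0.05]
  [ -0.07   -0.04   -0.03   -0.03    0.95   -0.06   -0.05   -0.04]
  [ -0.05   -0.04   -0.02   -0.06   -0.04    0.95   -0.05   -0.07]
  [ -0.06   -0.08   -0.02   -0.09   -0.05   -0.06    0.98   -0.06]
  [ -0.05   -0.09   -0.03   -0.03   -0.08   -0.10   -0.08    0.97]
Leontief inverse L = M⁻¹:
  [  1.0717    0.1129    0.1093    0.1222    0.0968    0.1323    0.0728    0.1185]
  [  0.0993    1.0743    0.1387    0.1429    0.0764    0.1407    0.0721    0.0790]
  [  0.0978    0.1585    1.1273    0.1452    0.0909    0.1592    0.1247    0.0567]
  [  0.0742    0.1300    0.0689    1.1130    0.1465    0.1413    0.0908    0.0914]
  [  0.1031    0.0805    0.0609    0.0722    1.0858    0.1077    0.0812    0.0737]
  [  0.0839    0.0832    0.0505    0.1026    0.0794    1.1004    0.0832    0.1040]
  [  0.0987    0.1276    0.0579    0.1396    0.0954    0.1185    1.0582    0.0991]
  [  0.0951    0.1402    0.0705    0.0865    0.1250    0.1613    0.1196    1.0739]
Total output x = L · d:
  x_0 = 1.0717·82 + 0.1129·39 + 0.1093·58 + 0.1222·77 + 0.0968·21 + 0.1323·25 + 0.0728·96 + 0.1185·99 = 132.0977
  x_1 = 0.0993·82 + 1.0743·39 + 0.1387·58 + 0.1429·77 + 0.0764·21 + 0.1407·25 + 0.0721·96 + 0.0790·99 = 88.9535
  x_2 = 0.0978·82 + 0.1585·39 + 1.1273·58 + 0.1452·77 + 0.0909·21 + 0.1592·25 + 0.1247·96 + 0.0567·99 = 114.2317
  x_3 = 0.0742·82 + 0.1300·39 + 0.0689·58 + 1.1130·77 + 0.1465·21 + 0.1413·25 + 0.0908·96 + 0.0914·99 = 125.2196
  x_4 = 0.1031·82 + 0.0805·39 + 0.0609·58 + 0.0722·77 + 1.0858·21 + 0.1077·25 + 0.0812·96 + 0.0737·99 = 61.2724
  x_5 = 0.0839·82 + 0.0832·39 + 0.0505·58 + 0.1026·77 + 0.0794·21 + 1.1004·25 + 0.0832·96 + 0.1040·99 = 68.4022
  x_6 = 0.0987·82 + 0.1276·39 + 0.0579·58 + 0.1396·77 + 0.0954·21 + 0.1185·25 + 1.0582·96 + 0.0991·99 = 143.5436
  x_7 = 0.0951·82 + 0.1402·39 + 0.0705·58 + 0.0865·77 + 0.1250·21 + 0.1613·25 + 0.1196·96 + 1.0739·99 = 148.4740
Δx_0 = L[0,2] · Δd_2 = 0.1093 · 16 = 1.7486

1.7486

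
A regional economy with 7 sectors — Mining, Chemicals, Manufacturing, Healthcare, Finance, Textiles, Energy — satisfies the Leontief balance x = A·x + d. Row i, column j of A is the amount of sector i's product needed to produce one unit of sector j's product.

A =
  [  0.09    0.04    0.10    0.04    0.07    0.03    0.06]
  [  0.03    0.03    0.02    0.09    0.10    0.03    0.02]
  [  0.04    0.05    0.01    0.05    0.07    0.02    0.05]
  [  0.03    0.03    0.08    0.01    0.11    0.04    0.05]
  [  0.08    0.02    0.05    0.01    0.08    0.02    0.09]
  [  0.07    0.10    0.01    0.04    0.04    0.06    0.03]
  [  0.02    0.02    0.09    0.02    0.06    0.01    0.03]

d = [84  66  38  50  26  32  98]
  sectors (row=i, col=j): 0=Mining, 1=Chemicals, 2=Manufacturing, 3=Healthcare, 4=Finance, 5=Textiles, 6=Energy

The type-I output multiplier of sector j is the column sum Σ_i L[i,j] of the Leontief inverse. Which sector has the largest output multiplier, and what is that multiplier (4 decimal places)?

Form M = I − A:
  [  0.91   -0.04   -0.10   -0.04   -0.07   -0.03   -0.06]
  [ -0.03    0.97   -0.02   -0.09   -0.10   -0.03   -0.02]
  [ -0.04   -0.05    0.99   -0.05   -0.07   -0.02   -0.05]
  [ -0.03   -0.03   -0.08    0.99   -0.11   -0.04   -0.05]
  [ -0.08   -0.02   -0.05   -0.01    0.92   -0.02   -0.09]
  [ -0.07   -0.10   -0.01   -0.04   -0.04    0.94   -0.03]
  [ -0.02   -0.02   -0.09   -0.02   -0.06   -0.01    0.97]
Leontief inverse L = M⁻¹:
  [  1.1251    0.0645    0.1350    0.0631    0.1186    0.0470    0.0936]
  [  0.0567    1.0473    0.0471    0.1040    0.1392    0.0441    0.0472]
  [  0.0630    0.0649    1.0352    0.0645    0.1044    0.0318    0.0726]
  [  0.0590    0.0498    0.1052    1.0276    0.1482    0.0534    0.0785]
  [  0.1091    0.0384    0.0815    0.0270    1.1180    0.0326    0.1179]
  [  0.0989    0.1217    0.0374    0.0624    0.0814    1.0766    0.0546]
  [  0.0392    0.0336    0.1074    0.0329    0.0881    0.0191    1.0500]
Total output x = L · d:
  x_0 = 1.1251·84 + 0.0645·66 + 0.1350·38 + 0.0631·50 + 0.1186·26 + 0.0470·32 + 0.0936·98 = 120.8218
  x_1 = 0.0567·84 + 1.0473·66 + 0.0471·38 + 0.1040·50 + 0.1392·26 + 0.0441·32 + 0.0472·98 = 90.5245
  x_2 = 0.0630·84 + 0.0649·66 + 1.0352·38 + 0.0645·50 + 0.1044·26 + 0.0318·32 + 0.0726·98 = 62.9873
  x_3 = 0.0590·84 + 0.0498·66 + 0.1052·38 + 1.0276·50 + 0.1482·26 + 0.0534·32 + 0.0785·98 = 76.8714
  x_4 = 0.1091·84 + 0.0384·66 + 0.0815·38 + 0.0270·50 + 1.1180·26 + 0.0326·32 + 0.1179·98 = 57.8089
  x_5 = 0.0989·84 + 0.1217·66 + 0.0374·38 + 0.0624·50 + 0.0814·26 + 1.0766·32 + 0.0546·98 = 62.8067
  x_6 = 0.0392·84 + 0.0336·66 + 0.1074·38 + 0.0329·50 + 0.0881·26 + 0.0191·32 + 1.0500·98 = 117.0410
Output multipliers (column sums of L):
  Mining: 1.5510
  Chemicals: 1.4203
  Manufacturing: 1.5488
  Healthcare: 1.3816
  Finance: 1.7979
  Textiles: 1.3048
  Energy: 1.5144

Finance (1.7979)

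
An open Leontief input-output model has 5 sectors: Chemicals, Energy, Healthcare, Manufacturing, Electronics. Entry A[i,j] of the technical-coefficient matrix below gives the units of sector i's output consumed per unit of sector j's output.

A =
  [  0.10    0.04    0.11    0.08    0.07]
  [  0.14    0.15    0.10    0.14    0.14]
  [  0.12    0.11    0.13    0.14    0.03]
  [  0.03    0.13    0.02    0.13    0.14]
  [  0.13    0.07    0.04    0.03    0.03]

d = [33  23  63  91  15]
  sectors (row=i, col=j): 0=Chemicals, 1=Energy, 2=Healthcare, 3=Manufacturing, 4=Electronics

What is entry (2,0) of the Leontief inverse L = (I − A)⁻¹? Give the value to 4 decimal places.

Form M = I − A:
  [  0.90   -0.04   -0.11   -0.08   -0.07]
  [ -0.14    0.85   -0.10   -0.14   -0.14]
  [ -0.12   -0.11    0.87   -0.14   -0.03]
  [ -0.03   -0.13   -0.02    0.87   -0.14]
  [ -0.13   -0.07   -0.04   -0.03    0.97]
Leontief inverse L = M⁻¹:
  [  1.1753    0.1123    0.1711    0.1581    0.1291]
  [  0.2701    1.2768    0.1986    0.2708    0.2490]
  [  0.2216    0.2165    1.2138    0.2547    0.1215]
  [  0.1165    0.2194    0.0779    1.2155    0.2179]
  [  0.1897    0.1229    0.0897    0.0888    1.0780]
Total output x = L · d:
  x_0 = 1.1753·33 + 0.1123·23 + 0.1711·63 + 0.1581·91 + 0.1291·15 = 68.4714
  x_1 = 0.2701·33 + 1.2768·23 + 0.1986·63 + 0.2708·91 + 0.2490·15 = 79.1719
  x_2 = 0.2216·33 + 0.2165·23 + 1.2138·63 + 0.2547·91 + 0.1215·15 = 113.7590
  x_3 = 0.1165·33 + 0.2194·23 + 0.0779·63 + 1.2155·91 + 0.2179·15 = 127.6791
  x_4 = 0.1897·33 + 0.1229·23 + 0.0897·63 + 0.0888·91 + 1.0780·15 = 38.9939

L[2,0] = 0.2216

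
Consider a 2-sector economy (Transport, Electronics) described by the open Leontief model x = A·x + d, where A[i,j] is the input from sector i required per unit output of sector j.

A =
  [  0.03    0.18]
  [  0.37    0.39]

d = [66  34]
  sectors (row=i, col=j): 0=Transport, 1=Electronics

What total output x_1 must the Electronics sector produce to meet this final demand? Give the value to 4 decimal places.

109.3125

Form M = I − A:
  [  0.97   -0.18]
  [ -0.37    0.61]
Leontief inverse L = M⁻¹:
  [  1.1617    0.3428]
  [  0.7046    1.8473]
Total output x = L · d:
  x_0 = 1.1617·66 + 0.3428·34 = 88.3260
  x_1 = 0.7046·66 + 1.8473·34 = 109.3125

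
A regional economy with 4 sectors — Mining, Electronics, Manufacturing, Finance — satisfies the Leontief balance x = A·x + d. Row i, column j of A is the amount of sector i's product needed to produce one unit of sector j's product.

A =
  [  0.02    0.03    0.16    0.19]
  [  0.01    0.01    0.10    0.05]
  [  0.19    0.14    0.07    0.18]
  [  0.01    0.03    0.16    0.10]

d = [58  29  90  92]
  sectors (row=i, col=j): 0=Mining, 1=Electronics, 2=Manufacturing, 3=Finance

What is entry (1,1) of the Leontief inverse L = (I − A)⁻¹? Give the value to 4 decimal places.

L[1,1] = 1.0329

Form M = I − A:
  [  0.98   -0.03   -0.16   -0.19]
  [ -0.01    0.99   -0.10   -0.05]
  [ -0.19   -0.14    0.93   -0.18]
  [ -0.01   -0.03   -0.16    0.90]
Leontief inverse L = M⁻¹:
  [  1.0706    0.0748    0.2401    0.2782]
  [  0.0373    1.0329    0.1333    0.0919]
  [  0.2350    0.1839    1.1866    0.2971]
  [  0.0549    0.0680    0.2181    1.1701]
Total output x = L · d:
  x_0 = 1.0706·58 + 0.0748·29 + 0.2401·90 + 0.2782·92 = 111.4626
  x_1 = 0.0373·58 + 1.0329·29 + 0.1333·90 + 0.0919·92 = 52.5710
  x_2 = 0.2350·58 + 0.1839·29 + 1.1866·90 + 0.2971·92 = 153.0915
  x_3 = 0.0549·58 + 0.0680·29 + 0.2181·90 + 1.1701·92 = 132.4293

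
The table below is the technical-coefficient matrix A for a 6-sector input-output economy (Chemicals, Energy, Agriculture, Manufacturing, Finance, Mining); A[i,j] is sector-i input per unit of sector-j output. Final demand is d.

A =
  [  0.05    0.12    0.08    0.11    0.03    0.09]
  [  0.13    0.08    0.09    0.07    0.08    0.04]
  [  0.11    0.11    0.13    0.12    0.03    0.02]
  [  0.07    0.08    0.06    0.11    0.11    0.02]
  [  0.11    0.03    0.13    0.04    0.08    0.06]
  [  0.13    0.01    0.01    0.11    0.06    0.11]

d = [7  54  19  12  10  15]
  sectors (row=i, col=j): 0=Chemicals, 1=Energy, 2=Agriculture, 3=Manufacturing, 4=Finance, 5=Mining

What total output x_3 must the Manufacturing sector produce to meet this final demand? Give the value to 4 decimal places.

Form M = I − A:
  [  0.95   -0.12   -0.08   -0.11   -0.03   -0.09]
  [ -0.13    0.92   -0.09   -0.07   -0.08   -0.04]
  [ -0.11   -0.11    0.87   -0.12   -0.03   -0.02]
  [ -0.07   -0.08   -0.06    0.89   -0.11   -0.02]
  [ -0.11   -0.03   -0.13   -0.04    0.92   -0.06]
  [ -0.13   -0.01   -0.01   -0.11   -0.06    0.89]
Leontief inverse L = M⁻¹:
  [  1.1402    0.1887    0.1532    0.1975    0.0912    0.1378]
  [  0.2181    1.1553    0.1722    0.1584    0.1380    0.0907]
  [  0.2039    0.1949    1.2181    0.2174    0.0937    0.0680]
  [  0.1513    0.1455    0.1367    1.1875    0.1681    0.0629]
  [  0.1921    0.0985    0.2065    0.1234    1.1303    0.1075]
  [  0.2029    0.0674    0.0688    0.1882    0.1129    1.1605]
Total output x = L · d:
  x_0 = 1.1402·7 + 0.1887·54 + 0.1532·19 + 0.1975·12 + 0.0912·10 + 0.1378·15 = 26.4303
  x_1 = 0.2181·7 + 1.1553·54 + 0.1722·19 + 0.1584·12 + 0.1380·10 + 0.0907·15 = 71.8239
  x_2 = 0.2039·7 + 0.1949·54 + 1.2181·19 + 0.2174·12 + 0.0937·10 + 0.0680·15 = 39.6637
  x_3 = 0.1513·7 + 0.1455·54 + 0.1367·19 + 1.1875·12 + 0.1681·10 + 0.0629·15 = 28.3900
  x_4 = 0.1921·7 + 0.0985·54 + 0.2065·19 + 0.1234·12 + 1.1303·10 + 0.1075·15 = 24.9821
  x_5 = 0.2029·7 + 0.0674·54 + 0.0688·19 + 0.1882·12 + 0.1129·10 + 1.1605·15 = 27.1603

28.3900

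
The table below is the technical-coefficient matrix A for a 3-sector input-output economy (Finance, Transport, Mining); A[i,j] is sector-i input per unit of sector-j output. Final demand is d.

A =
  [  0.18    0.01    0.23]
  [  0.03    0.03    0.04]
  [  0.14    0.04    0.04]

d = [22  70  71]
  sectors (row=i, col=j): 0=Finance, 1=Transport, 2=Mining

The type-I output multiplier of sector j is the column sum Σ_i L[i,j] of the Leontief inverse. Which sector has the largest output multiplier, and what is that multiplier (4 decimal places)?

Form M = I − A:
  [  0.82   -0.01   -0.23]
  [ -0.03    0.97   -0.04]
  [ -0.14   -0.04    0.96]
Leontief inverse L = M⁻¹:
  [  1.2727    0.0257    0.3060]
  [  0.0471    1.0337    0.0544]
  [  0.1876    0.0468    1.0886]
Total output x = L · d:
  x_0 = 1.2727·22 + 0.0257·70 + 0.3060·71 = 51.5262
  x_1 = 0.0471·22 + 1.0337·70 + 0.0544·71 = 77.2510
  x_2 = 0.1876·22 + 0.0468·70 + 1.0886·71 = 84.6914
Output multipliers (column sums of L):
  Finance: 1.5074
  Transport: 1.1062
  Mining: 1.4489

Finance (1.5074)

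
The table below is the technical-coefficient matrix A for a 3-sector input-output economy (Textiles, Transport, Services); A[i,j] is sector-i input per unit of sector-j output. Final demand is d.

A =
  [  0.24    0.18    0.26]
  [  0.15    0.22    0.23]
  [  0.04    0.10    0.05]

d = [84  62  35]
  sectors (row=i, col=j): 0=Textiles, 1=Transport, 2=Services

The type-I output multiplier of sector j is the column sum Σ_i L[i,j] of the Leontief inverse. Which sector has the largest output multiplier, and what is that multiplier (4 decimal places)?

Form M = I − A:
  [  0.76   -0.18   -0.26]
  [ -0.15    0.78   -0.23]
  [ -0.04   -0.10    0.95]
Leontief inverse L = M⁻¹:
  [  1.4180    0.3890    0.4823]
  [  0.2996    1.4053    0.4222]
  [  0.0912    0.1643    1.1174]
Total output x = L · d:
  x_0 = 1.4180·84 + 0.3890·62 + 0.4823·35 = 160.1088
  x_1 = 0.2996·84 + 1.4053·62 + 0.4222·35 = 127.0731
  x_2 = 0.0912·84 + 0.1643·62 + 1.1174·35 = 56.9596
Output multipliers (column sums of L):
  Textiles: 1.8088
  Transport: 1.9587
  Services: 2.0219

Services (2.0219)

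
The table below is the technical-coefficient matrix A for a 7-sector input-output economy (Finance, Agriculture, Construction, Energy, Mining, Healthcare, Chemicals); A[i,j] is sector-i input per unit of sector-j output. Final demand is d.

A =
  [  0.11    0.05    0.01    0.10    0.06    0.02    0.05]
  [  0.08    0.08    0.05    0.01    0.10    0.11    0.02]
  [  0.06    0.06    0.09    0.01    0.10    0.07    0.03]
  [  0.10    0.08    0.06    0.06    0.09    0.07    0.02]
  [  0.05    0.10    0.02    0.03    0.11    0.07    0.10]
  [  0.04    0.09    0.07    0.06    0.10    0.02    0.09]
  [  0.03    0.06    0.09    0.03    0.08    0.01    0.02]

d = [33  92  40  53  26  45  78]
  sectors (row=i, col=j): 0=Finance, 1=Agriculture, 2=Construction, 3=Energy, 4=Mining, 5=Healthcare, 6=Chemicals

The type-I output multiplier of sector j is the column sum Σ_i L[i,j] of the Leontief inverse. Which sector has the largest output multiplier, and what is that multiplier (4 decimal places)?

Form M = I − A:
  [  0.89   -0.05   -0.01   -0.10   -0.06   -0.02   -0.05]
  [ -0.08    0.92   -0.05   -0.01   -0.10   -0.11   -0.02]
  [ -0.06   -0.06    0.91   -0.01   -0.10   -0.07   -0.03]
  [ -0.10   -0.08   -0.06    0.94   -0.09   -0.07   -0.02]
  [ -0.05   -0.10   -0.02   -0.03    0.89   -0.07   -0.10]
  [ -0.04   -0.09   -0.07   -0.06   -0.10    0.98   -0.09]
  [ -0.03   -0.06   -0.09   -0.03   -0.08   -0.01    0.98]
Leontief inverse L = M⁻¹:
  [  1.1631    0.1021    0.0427    0.1355    0.1223    0.0575    0.0833]
  [  0.1327    1.1422    0.0893    0.0447    0.1750    0.1537    0.0657]
  [  0.1080    0.1169    1.1285    0.0396    0.1701    0.1116    0.0709]
  [  0.1602    0.1449    0.1013    1.0985    0.1686    0.1179    0.0647]
  [  0.1031    0.1652    0.0637    0.0633    1.1886    0.1161    0.1438]
  [  0.0939    0.1526    0.1143    0.0908    0.1771    1.0681    0.1294]
  [  0.0679    0.1033    0.1199    0.0502    0.1341    0.0454    1.0485]
Total output x = L · d:
  x_0 = 1.1631·33 + 0.1021·92 + 0.0427·40 + 0.1355·53 + 0.1223·26 + 0.0575·45 + 0.0833·78 = 68.9332
  x_1 = 0.1327·33 + 1.1422·92 + 0.0893·40 + 0.0447·53 + 0.1750·26 + 0.1537·45 + 0.0657·78 = 131.9942
  x_2 = 0.1080·33 + 0.1169·92 + 1.1285·40 + 0.0396·53 + 0.1701·26 + 0.1116·45 + 0.0709·78 = 76.5305
  x_3 = 0.1602·33 + 0.1449·92 + 0.1013·40 + 1.0985·53 + 0.1686·26 + 0.1179·45 + 0.0647·78 = 95.6296
  x_4 = 0.1031·33 + 0.1652·92 + 0.0637·40 + 0.0633·53 + 1.1886·26 + 0.1161·45 + 0.1438·78 = 71.8510
  x_5 = 0.0939·33 + 0.1526·92 + 0.1143·40 + 0.0908·53 + 0.1771·26 + 1.0681·45 + 0.1294·78 = 89.2890
  x_6 = 0.0679·33 + 0.1033·92 + 0.1199·40 + 0.0502·53 + 0.1341·26 + 0.0454·45 + 1.0485·78 = 106.5156
Output multipliers (column sums of L):
  Finance: 1.8290
  Agriculture: 1.9273
  Construction: 1.6596
  Energy: 1.5226
  Mining: 2.1360
  Healthcare: 1.6703
  Chemicals: 1.6063

Mining (2.1360)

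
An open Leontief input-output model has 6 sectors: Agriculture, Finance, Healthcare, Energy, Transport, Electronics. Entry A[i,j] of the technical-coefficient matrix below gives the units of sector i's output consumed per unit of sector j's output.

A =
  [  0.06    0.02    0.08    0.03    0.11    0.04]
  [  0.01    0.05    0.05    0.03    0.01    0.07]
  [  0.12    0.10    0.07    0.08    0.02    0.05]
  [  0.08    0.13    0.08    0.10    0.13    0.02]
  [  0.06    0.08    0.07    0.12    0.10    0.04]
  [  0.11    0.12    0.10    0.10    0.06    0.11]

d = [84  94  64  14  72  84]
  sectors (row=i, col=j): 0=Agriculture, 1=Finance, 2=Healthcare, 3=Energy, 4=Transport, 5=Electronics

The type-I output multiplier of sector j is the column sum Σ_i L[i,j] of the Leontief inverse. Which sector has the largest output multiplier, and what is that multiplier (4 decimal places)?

Form M = I − A:
  [  0.94   -0.02   -0.08   -0.03   -0.11   -0.04]
  [ -0.01    0.95   -0.05   -0.03   -0.01   -0.07]
  [ -0.12   -0.10    0.93   -0.08   -0.02   -0.05]
  [ -0.08   -0.13   -0.08    0.90   -0.13   -0.02]
  [ -0.06   -0.08   -0.07   -0.12    0.90   -0.04]
  [ -0.11   -0.12   -0.10   -0.10   -0.06    0.89]
Leontief inverse L = M⁻¹:
  [  1.1054    0.0692    0.1248    0.0788    0.1547    0.0709]
  [  0.0400    1.0848    0.0796    0.0595    0.0336    0.0944]
  [  0.1715    0.1573    1.1248    0.1305    0.0725    0.0895]
  [  0.1404    0.2030    0.1453    1.1689    0.1958    0.0655]
  [  0.1175    0.1495    0.1301    0.1844    1.1620    0.0807]
  [  0.1850    0.2054    0.1776    0.1762    0.1321    1.1679]
Total output x = L · d:
  x_0 = 1.1054·84 + 0.0692·94 + 0.1248·64 + 0.0788·14 + 0.1547·72 + 0.0709·84 = 125.5400
  x_1 = 0.0400·84 + 1.0848·94 + 0.0796·64 + 0.0595·14 + 0.0336·72 + 0.0944·84 = 121.6000
  x_2 = 0.1715·84 + 0.1573·94 + 1.1248·64 + 0.1305·14 + 0.0725·72 + 0.0895·84 = 115.7378
  x_3 = 0.1404·84 + 0.2030·94 + 0.1453·64 + 1.1689·14 + 0.1958·72 + 0.0655·84 = 76.1359
  x_4 = 0.1175·84 + 0.1495·94 + 0.1301·64 + 0.1844·14 + 1.1620·72 + 0.0807·84 = 125.2781
  x_5 = 0.1850·84 + 0.2054·94 + 0.1776·64 + 0.1762·14 + 0.1321·72 + 1.1679·84 = 156.2983
Output multipliers (column sums of L):
  Agriculture: 1.7596
  Finance: 1.8690
  Healthcare: 1.7823
  Energy: 1.7983
  Transport: 1.7509
  Electronics: 1.5689

Finance (1.8690)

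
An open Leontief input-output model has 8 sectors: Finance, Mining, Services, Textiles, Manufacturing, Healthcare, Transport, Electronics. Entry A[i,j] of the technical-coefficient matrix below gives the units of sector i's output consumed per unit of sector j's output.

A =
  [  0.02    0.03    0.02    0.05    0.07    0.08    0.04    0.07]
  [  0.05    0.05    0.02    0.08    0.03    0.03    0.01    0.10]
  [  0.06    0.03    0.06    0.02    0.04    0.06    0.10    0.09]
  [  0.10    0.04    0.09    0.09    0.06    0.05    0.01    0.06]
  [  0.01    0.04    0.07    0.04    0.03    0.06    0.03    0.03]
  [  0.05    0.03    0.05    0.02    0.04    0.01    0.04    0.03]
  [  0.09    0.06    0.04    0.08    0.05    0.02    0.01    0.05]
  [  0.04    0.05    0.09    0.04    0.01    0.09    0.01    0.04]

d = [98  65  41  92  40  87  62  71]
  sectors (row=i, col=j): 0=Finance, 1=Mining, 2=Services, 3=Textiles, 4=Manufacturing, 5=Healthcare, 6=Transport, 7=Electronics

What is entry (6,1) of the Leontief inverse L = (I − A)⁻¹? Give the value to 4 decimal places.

Form M = I − A:
  [  0.98   -0.03   -0.02   -0.05   -0.07   -0.08   -0.04   -0.07]
  [ -0.05    0.95   -0.02   -0.08   -0.03   -0.03   -0.01   -0.10]
  [ -0.06   -0.03    0.94   -0.02   -0.04   -0.06   -0.10   -0.09]
  [ -0.10   -0.04   -0.09    0.91   -0.06   -0.05   -0.01   -0.06]
  [ -0.01   -0.04   -0.07   -0.04    0.97   -0.06   -0.03   -0.03]
  [ -0.05   -0.03   -0.05   -0.02   -0.04    0.99   -0.04   -0.03]
  [ -0.09   -0.06   -0.04   -0.08   -0.05   -0.02    0.99   -0.05]
  [ -0.04   -0.05   -0.09   -0.04   -0.01   -0.09   -0.01    0.96]
Leontief inverse L = M⁻¹:
  [  1.0508    0.0547    0.0562    0.0799    0.0934    0.1101    0.0578    0.1020]
  [  0.0816    1.0748    0.0569    0.1123    0.0538    0.0644    0.0266    0.1353]
  [  0.0988    0.0611    1.1010    0.0569    0.0697    0.0982    0.1238    0.1320]
  [  0.1413    0.0717    0.1371    1.1305    0.0951    0.0955    0.0395    0.1093]
  [  0.0376    0.0601    0.0988    0.0645    1.0502    0.0842    0.0486    0.0603]
  [  0.0720    0.0480    0.0738    0.0425    0.0584    1.0338    0.0554    0.0568]
  [  0.1229    0.0861    0.0768    0.1152    0.0782    0.0568    1.0304    0.0902]
  [  0.0716    0.0730    0.1230    0.0675    0.0344    0.1195    0.0335    1.0768]
Total output x = L · d:
  x_0 = 1.0508·98 + 0.0547·65 + 0.0562·41 + 0.0799·92 + 0.0934·40 + 0.1101·87 + 0.0578·62 + 0.1020·71 = 140.3290
  x_1 = 0.0816·98 + 1.0748·65 + 0.0569·41 + 0.1123·92 + 0.0538·40 + 0.0644·87 + 0.0266·62 + 0.1353·71 = 109.5397
  x_2 = 0.0988·98 + 0.0611·65 + 1.1010·41 + 0.0569·92 + 0.0697·40 + 0.0982·87 + 0.1238·62 + 0.1320·71 = 92.4125
  x_3 = 0.1413·98 + 0.0717·65 + 0.1371·41 + 1.1305·92 + 0.0951·40 + 0.0955·87 + 0.0395·62 + 0.1093·71 = 150.4649
  x_4 = 0.0376·98 + 0.0601·65 + 0.0988·41 + 0.0645·92 + 1.0502·40 + 0.0842·87 + 0.0486·62 + 0.0603·71 = 74.2018
  x_5 = 0.0720·98 + 0.0480·65 + 0.0738·41 + 0.0425·92 + 0.0584·40 + 1.0338·87 + 0.0554·62 + 0.0568·71 = 116.8585
  x_6 = 0.1229·98 + 0.0861·65 + 0.0768·41 + 0.1152·92 + 0.0782·40 + 0.0568·87 + 1.0304·62 + 0.0902·71 = 109.7462
  x_7 = 0.0716·98 + 0.0730·65 + 0.1230·41 + 0.0675·92 + 0.0344·40 + 0.1195·87 + 0.0335·62 + 1.0768·71 = 113.3152

L[6,1] = 0.0861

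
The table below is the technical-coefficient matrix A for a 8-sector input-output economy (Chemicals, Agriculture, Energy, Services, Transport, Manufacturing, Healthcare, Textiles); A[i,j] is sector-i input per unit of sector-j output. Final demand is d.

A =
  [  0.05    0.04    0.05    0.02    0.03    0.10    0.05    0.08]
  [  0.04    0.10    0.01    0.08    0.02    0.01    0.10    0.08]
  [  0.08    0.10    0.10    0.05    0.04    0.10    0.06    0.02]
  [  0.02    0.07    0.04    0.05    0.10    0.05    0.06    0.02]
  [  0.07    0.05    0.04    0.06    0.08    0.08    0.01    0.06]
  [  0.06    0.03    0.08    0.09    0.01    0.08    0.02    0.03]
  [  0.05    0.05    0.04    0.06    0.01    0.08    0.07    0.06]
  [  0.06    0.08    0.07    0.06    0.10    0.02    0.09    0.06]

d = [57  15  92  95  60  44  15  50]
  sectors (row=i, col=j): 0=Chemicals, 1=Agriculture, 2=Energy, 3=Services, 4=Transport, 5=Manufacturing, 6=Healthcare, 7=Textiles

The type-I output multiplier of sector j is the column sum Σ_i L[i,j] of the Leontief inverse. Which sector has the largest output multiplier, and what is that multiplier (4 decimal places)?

Form M = I − A:
  [  0.95   -0.04   -0.05   -0.02   -0.03   -0.10   -0.05   -0.08]
  [ -0.04    0.90   -0.01   -0.08   -0.02   -0.01   -0.10   -0.08]
  [ -0.08   -0.10    0.90   -0.05   -0.04   -0.10   -0.06   -0.02]
  [ -0.02   -0.07   -0.04    0.95   -0.10   -0.05   -0.06   -0.02]
  [ -0.07   -0.05   -0.04   -0.06    0.92   -0.08   -0.01   -0.06]
  [ -0.06   -0.03   -0.08   -0.09   -0.01    0.92   -0.02   -0.03]
  [ -0.05   -0.05   -0.04   -0.06   -0.01   -0.08    0.93   -0.06]
  [ -0.06   -0.08   -0.07   -0.06   -0.10   -0.02   -0.09    0.94]
Leontief inverse L = M⁻¹:
  [  1.0924    0.0886    0.0943    0.0672    0.0645    0.1500    0.0941    0.1189]
  [  0.0790    1.1544    0.0468    0.1278    0.0593    0.0544    0.1534    0.1240]
  [  0.1336    0.1656    1.1544    0.1103    0.0809    0.1666    0.1179    0.0704]
  [  0.0596    0.1180    0.0770    1.0957    0.1354    0.0975    0.1007    0.0583]
  [  0.1140    0.1017    0.0843    0.1087    1.1215    0.1330    0.0543    0.1018]
  [  0.0981    0.0774    0.1222    0.1327    0.0444    1.1295    0.0609    0.0631]
  [  0.0895    0.0987    0.0814    0.1061    0.0443    0.1284    1.1155    0.0981]
  [  0.1130    0.1457    0.1202    0.1179    0.1483    0.0833    0.1481    1.1125]
Total output x = L · d:
  x_0 = 1.0924·57 + 0.0886·15 + 0.0943·92 + 0.0672·95 + 0.0645·60 + 0.1500·44 + 0.0941·15 + 0.1189·50 = 96.4751
  x_1 = 0.0790·57 + 1.1544·15 + 0.0468·92 + 0.1278·95 + 0.0593·60 + 0.0544·44 + 0.1534·15 + 0.1240·50 = 52.7149
  x_2 = 0.1336·57 + 0.1656·15 + 1.1544·92 + 0.1103·95 + 0.0809·60 + 0.1666·44 + 0.1179·15 + 0.0704·50 = 144.2552
  x_3 = 0.0596·57 + 0.1180·15 + 0.0770·92 + 1.0957·95 + 0.1354·60 + 0.0975·44 + 0.1007·15 + 0.0583·50 = 133.1869
  x_4 = 0.1140·57 + 0.1017·15 + 0.0843·92 + 0.1087·95 + 1.1215·60 + 0.1330·44 + 0.0543·15 + 0.1018·50 = 105.1432
  x_5 = 0.0981·57 + 0.0774·15 + 0.1222·92 + 0.1327·95 + 0.0444·60 + 1.1295·44 + 0.0609·15 + 0.0631·50 = 87.0321
  x_6 = 0.0895·57 + 0.0987·15 + 0.0814·92 + 0.1061·95 + 0.0443·60 + 0.1284·44 + 1.1155·15 + 0.0981·50 = 54.0997
  x_7 = 0.1130·57 + 0.1457·15 + 0.1202·92 + 0.1179·95 + 0.1483·60 + 0.0833·44 + 0.1481·15 + 1.1125·50 = 101.2965
Output multipliers (column sums of L):
  Chemicals: 1.7793
  Agriculture: 1.9501
  Energy: 1.7806
  Services: 1.8662
  Transport: 1.6987
  Manufacturing: 1.9427
  Healthcare: 1.8450
  Textiles: 1.7470

Agriculture (1.9501)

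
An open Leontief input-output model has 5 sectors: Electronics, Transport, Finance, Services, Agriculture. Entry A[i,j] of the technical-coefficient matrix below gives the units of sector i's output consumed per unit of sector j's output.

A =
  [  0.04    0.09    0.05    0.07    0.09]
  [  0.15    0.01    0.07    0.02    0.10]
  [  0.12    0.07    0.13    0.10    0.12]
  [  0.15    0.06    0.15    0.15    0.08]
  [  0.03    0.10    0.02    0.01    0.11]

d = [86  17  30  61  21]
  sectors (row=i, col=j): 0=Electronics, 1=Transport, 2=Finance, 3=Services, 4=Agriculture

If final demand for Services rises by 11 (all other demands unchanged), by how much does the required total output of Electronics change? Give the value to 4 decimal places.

1.1664

Form M = I − A:
  [  0.96   -0.09   -0.05   -0.07   -0.09]
  [ -0.15    0.99   -0.07   -0.02   -0.10]
  [ -0.12   -0.07    0.87   -0.10   -0.12]
  [ -0.15   -0.06   -0.15    0.85   -0.08]
  [ -0.03   -0.10   -0.02   -0.01    0.89]
Leontief inverse L = M⁻¹:
  [  1.0946    0.1275    0.0948    0.1060    0.1473]
  [  0.1920    1.0545    0.1090    0.0553    0.1576]
  [  0.2041    0.1353    1.2053    0.1643    0.2131]
  [  0.2489    0.1328    0.2414    1.2307    0.1833]
  [  0.0659    0.1273    0.0452    0.0273    1.1531]
Total output x = L · d:
  x_0 = 1.0946·86 + 0.1275·17 + 0.0948·30 + 0.1060·61 + 0.1473·21 = 108.7128
  x_1 = 0.1920·86 + 1.0545·17 + 0.1090·30 + 0.0553·61 + 0.1576·21 = 44.3896
  x_2 = 0.2041·86 + 0.1353·17 + 1.2053·30 + 0.1643·61 + 0.2131·21 = 70.5096
  x_3 = 0.2489·86 + 0.1328·17 + 0.2414·30 + 1.2307·61 + 0.1833·21 = 109.8259
  x_4 = 0.0659·86 + 0.1273·17 + 0.0452·30 + 0.0273·61 + 1.1531·21 = 35.0661
Δx_0 = L[0,3] · Δd_3 = 0.1060 · 11 = 1.1664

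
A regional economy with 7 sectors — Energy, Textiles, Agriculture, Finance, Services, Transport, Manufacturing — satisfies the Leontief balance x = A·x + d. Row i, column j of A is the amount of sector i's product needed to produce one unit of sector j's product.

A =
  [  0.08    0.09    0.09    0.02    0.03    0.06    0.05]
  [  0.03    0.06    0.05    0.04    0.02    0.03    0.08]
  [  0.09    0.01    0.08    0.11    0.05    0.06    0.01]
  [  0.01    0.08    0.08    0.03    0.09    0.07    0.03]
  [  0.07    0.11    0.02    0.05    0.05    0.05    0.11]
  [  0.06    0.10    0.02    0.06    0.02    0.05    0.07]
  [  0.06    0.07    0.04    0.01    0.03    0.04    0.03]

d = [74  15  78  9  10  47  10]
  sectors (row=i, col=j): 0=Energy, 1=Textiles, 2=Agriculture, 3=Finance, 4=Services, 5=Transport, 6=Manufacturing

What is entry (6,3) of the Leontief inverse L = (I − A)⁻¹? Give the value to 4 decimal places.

L[6,3] = 0.0304

Form M = I − A:
  [  0.92   -0.09   -0.09   -0.02   -0.03   -0.06   -0.05]
  [ -0.03    0.94   -0.05   -0.04   -0.02   -0.03   -0.08]
  [ -0.09   -0.01    0.92   -0.11   -0.05   -0.06   -0.01]
  [ -0.01   -0.08   -0.08    0.97   -0.09   -0.07   -0.03]
  [ -0.07   -0.11   -0.02   -0.05    0.95   -0.05   -0.11]
  [ -0.06   -0.10   -0.02   -0.06   -0.02    0.95   -0.07]
  [ -0.06   -0.07   -0.04   -0.01   -0.03   -0.04    0.97]
Leontief inverse L = M⁻¹:
  [  1.1203    0.1358    0.1285    0.0527    0.0546    0.0935    0.0848]
  [  0.0571    1.0934    0.0769    0.0614    0.0391    0.0540    0.1041]
  [  0.1285    0.0595    1.1210    0.1429    0.0813    0.0974    0.0438]
  [  0.0462    0.1252    0.1113    1.0625    0.1149    0.1011    0.0670]
  [  0.1091    0.1638    0.0581    0.0779    1.0765    0.0845    0.1503]
  [  0.0911    0.1438    0.0528    0.0838    0.0426    1.0790    0.1024]
  [  0.0863    0.1020    0.0648    0.0304    0.0458    0.0618    1.0551]
Total output x = L · d:
  x_0 = 1.1203·74 + 0.1358·15 + 0.1285·78 + 0.0527·9 + 0.0546·10 + 0.0935·47 + 0.0848·10 = 101.2243
  x_1 = 0.0571·74 + 1.0934·15 + 0.0769·78 + 0.0614·9 + 0.0391·10 + 0.0540·47 + 0.1041·10 = 31.1495
  x_2 = 0.1285·74 + 0.0595·15 + 1.1210·78 + 0.1429·9 + 0.0813·10 + 0.0974·47 + 0.0438·10 = 104.9587
  x_3 = 0.0462·74 + 0.1252·15 + 0.1113·78 + 1.0625·9 + 0.1149·10 + 0.1011·47 + 0.0670·10 = 30.1148
  x_4 = 0.1091·74 + 0.1638·15 + 0.0581·78 + 0.0779·9 + 1.0765·10 + 0.0845·47 + 0.1503·10 = 32.0020
  x_5 = 0.0911·74 + 0.1438·15 + 0.0528·78 + 0.0838·9 + 0.0426·10 + 1.0790·47 + 0.1024·10 = 65.9328
  x_6 = 0.0863·74 + 0.1020·15 + 0.0648·78 + 0.0304·9 + 0.0458·10 + 0.0618·47 + 1.0551·10 = 27.1658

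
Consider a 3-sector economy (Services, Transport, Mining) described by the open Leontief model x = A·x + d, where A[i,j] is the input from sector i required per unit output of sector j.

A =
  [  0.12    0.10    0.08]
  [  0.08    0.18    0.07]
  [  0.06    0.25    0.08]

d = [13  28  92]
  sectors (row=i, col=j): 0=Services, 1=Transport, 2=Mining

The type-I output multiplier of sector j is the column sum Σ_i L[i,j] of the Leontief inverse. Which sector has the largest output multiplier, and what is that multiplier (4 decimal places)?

Form M = I − A:
  [  0.88   -0.10   -0.08]
  [ -0.08    0.82   -0.07]
  [ -0.06   -0.25    0.92]
Leontief inverse L = M⁻¹:
  [  1.1602    0.1763    0.1143]
  [  0.1225    1.2671    0.1071]
  [  0.1089    0.3558    1.1235]
Total output x = L · d:
  x_0 = 1.1602·13 + 0.1763·28 + 0.1143·92 = 30.5356
  x_1 = 0.1225·13 + 1.2671·28 + 0.1071·92 = 46.9204
  x_2 = 0.1089·13 + 0.3558·28 + 1.1235·92 = 114.7416
Output multipliers (column sums of L):
  Services: 1.3916
  Transport: 1.7992
  Mining: 1.3449

Transport (1.7992)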